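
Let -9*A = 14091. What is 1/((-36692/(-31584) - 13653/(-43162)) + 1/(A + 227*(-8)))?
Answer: 35280495480/52135810613 ≈ 0.67670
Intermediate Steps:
A = -4697/3 (A = -⅑*14091 = -4697/3 ≈ -1565.7)
1/((-36692/(-31584) - 13653/(-43162)) + 1/(A + 227*(-8))) = 1/((-36692/(-31584) - 13653/(-43162)) + 1/(-4697/3 + 227*(-8))) = 1/((-36692*(-1/31584) - 13653*(-1/43162)) + 1/(-4697/3 - 1816)) = 1/((9173/7896 + 13653/43162) + 1/(-10145/3)) = 1/(5140093/3477624 - 3/10145) = 1/(52135810613/35280495480) = 35280495480/52135810613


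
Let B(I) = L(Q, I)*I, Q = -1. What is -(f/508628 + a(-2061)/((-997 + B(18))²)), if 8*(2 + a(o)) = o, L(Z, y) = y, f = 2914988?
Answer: -2640301094615/460744742824 ≈ -5.7305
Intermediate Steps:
a(o) = -2 + o/8
B(I) = I² (B(I) = I*I = I²)
-(f/508628 + a(-2061)/((-997 + B(18))²)) = -(2914988/508628 + (-2 + (⅛)*(-2061))/((-997 + 18²)²)) = -(2914988*(1/508628) + (-2 - 2061/8)/((-997 + 324)²)) = -(728747/127157 - 2077/(8*((-673)²))) = -(728747/127157 - 2077/8/452929) = -(728747/127157 - 2077/8*1/452929) = -(728747/127157 - 2077/3623432) = -1*2640301094615/460744742824 = -2640301094615/460744742824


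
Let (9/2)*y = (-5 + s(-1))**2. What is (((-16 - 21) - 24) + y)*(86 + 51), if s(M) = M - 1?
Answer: -61787/9 ≈ -6865.2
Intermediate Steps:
s(M) = -1 + M
y = 98/9 (y = 2*(-5 + (-1 - 1))**2/9 = 2*(-5 - 2)**2/9 = (2/9)*(-7)**2 = (2/9)*49 = 98/9 ≈ 10.889)
(((-16 - 21) - 24) + y)*(86 + 51) = (((-16 - 21) - 24) + 98/9)*(86 + 51) = ((-37 - 24) + 98/9)*137 = (-61 + 98/9)*137 = -451/9*137 = -61787/9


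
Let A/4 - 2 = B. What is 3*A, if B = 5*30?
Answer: 1824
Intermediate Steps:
B = 150
A = 608 (A = 8 + 4*150 = 8 + 600 = 608)
3*A = 3*608 = 1824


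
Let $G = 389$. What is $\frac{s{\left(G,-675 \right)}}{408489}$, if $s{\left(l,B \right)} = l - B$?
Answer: $\frac{1064}{408489} \approx 0.0026047$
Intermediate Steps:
$\frac{s{\left(G,-675 \right)}}{408489} = \frac{389 - -675}{408489} = \left(389 + 675\right) \frac{1}{408489} = 1064 \cdot \frac{1}{408489} = \frac{1064}{408489}$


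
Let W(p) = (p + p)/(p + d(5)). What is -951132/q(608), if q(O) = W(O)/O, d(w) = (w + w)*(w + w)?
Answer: -336700728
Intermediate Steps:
d(w) = 4*w² (d(w) = (2*w)*(2*w) = 4*w²)
W(p) = 2*p/(100 + p) (W(p) = (p + p)/(p + 4*5²) = (2*p)/(p + 4*25) = (2*p)/(p + 100) = (2*p)/(100 + p) = 2*p/(100 + p))
q(O) = 2/(100 + O) (q(O) = (2*O/(100 + O))/O = 2/(100 + O))
-951132/q(608) = -951132/(2/(100 + 608)) = -951132/(2/708) = -951132/(2*(1/708)) = -951132/1/354 = -951132*354 = -336700728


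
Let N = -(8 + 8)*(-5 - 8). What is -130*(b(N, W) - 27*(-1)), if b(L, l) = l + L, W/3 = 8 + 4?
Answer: -35230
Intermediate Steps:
W = 36 (W = 3*(8 + 4) = 3*12 = 36)
N = 208 (N = -16*(-13) = -1*(-208) = 208)
b(L, l) = L + l
-130*(b(N, W) - 27*(-1)) = -130*((208 + 36) - 27*(-1)) = -130*(244 - 1*(-27)) = -130*(244 + 27) = -130*271 = -35230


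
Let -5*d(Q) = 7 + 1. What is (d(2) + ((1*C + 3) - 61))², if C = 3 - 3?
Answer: 88804/25 ≈ 3552.2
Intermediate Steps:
C = 0
d(Q) = -8/5 (d(Q) = -(7 + 1)/5 = -⅕*8 = -8/5)
(d(2) + ((1*C + 3) - 61))² = (-8/5 + ((1*0 + 3) - 61))² = (-8/5 + ((0 + 3) - 61))² = (-8/5 + (3 - 61))² = (-8/5 - 58)² = (-298/5)² = 88804/25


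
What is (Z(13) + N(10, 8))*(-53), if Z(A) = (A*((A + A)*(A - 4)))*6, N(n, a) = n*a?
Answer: -971596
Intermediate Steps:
N(n, a) = a*n
Z(A) = 12*A²*(-4 + A) (Z(A) = (A*((2*A)*(-4 + A)))*6 = (A*(2*A*(-4 + A)))*6 = (2*A²*(-4 + A))*6 = 12*A²*(-4 + A))
(Z(13) + N(10, 8))*(-53) = (12*13²*(-4 + 13) + 8*10)*(-53) = (12*169*9 + 80)*(-53) = (18252 + 80)*(-53) = 18332*(-53) = -971596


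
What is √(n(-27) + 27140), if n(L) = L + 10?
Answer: √27123 ≈ 164.69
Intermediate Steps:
n(L) = 10 + L
√(n(-27) + 27140) = √((10 - 27) + 27140) = √(-17 + 27140) = √27123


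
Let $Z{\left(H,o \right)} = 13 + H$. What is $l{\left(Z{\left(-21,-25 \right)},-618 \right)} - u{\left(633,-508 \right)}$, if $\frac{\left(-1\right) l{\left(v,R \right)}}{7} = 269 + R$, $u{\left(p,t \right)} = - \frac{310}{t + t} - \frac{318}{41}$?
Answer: $\frac{51037993}{20828} \approx 2450.4$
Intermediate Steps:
$u{\left(p,t \right)} = - \frac{318}{41} - \frac{155}{t}$ ($u{\left(p,t \right)} = - \frac{310}{2 t} - \frac{318}{41} = - 310 \frac{1}{2 t} - \frac{318}{41} = - \frac{155}{t} - \frac{318}{41} = - \frac{318}{41} - \frac{155}{t}$)
$l{\left(v,R \right)} = -1883 - 7 R$ ($l{\left(v,R \right)} = - 7 \left(269 + R\right) = -1883 - 7 R$)
$l{\left(Z{\left(-21,-25 \right)},-618 \right)} - u{\left(633,-508 \right)} = \left(-1883 - -4326\right) - \left(- \frac{318}{41} - \frac{155}{-508}\right) = \left(-1883 + 4326\right) - \left(- \frac{318}{41} - - \frac{155}{508}\right) = 2443 - \left(- \frac{318}{41} + \frac{155}{508}\right) = 2443 - - \frac{155189}{20828} = 2443 + \frac{155189}{20828} = \frac{51037993}{20828}$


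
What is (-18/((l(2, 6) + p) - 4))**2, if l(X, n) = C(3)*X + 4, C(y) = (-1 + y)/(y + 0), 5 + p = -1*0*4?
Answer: 2916/121 ≈ 24.099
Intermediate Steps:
p = -5 (p = -5 - 1*0*4 = -5 + 0*4 = -5 + 0 = -5)
C(y) = (-1 + y)/y
l(X, n) = 4 + 2*X/3 (l(X, n) = ((-1 + 3)/3)*X + 4 = ((1/3)*2)*X + 4 = 2*X/3 + 4 = 4 + 2*X/3)
(-18/((l(2, 6) + p) - 4))**2 = (-18/(((4 + (2/3)*2) - 5) - 4))**2 = (-18/(((4 + 4/3) - 5) - 4))**2 = (-18/((16/3 - 5) - 4))**2 = (-18/(1/3 - 4))**2 = (-18/(-11/3))**2 = (-18*(-3/11))**2 = (54/11)**2 = 2916/121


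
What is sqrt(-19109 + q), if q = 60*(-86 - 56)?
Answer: I*sqrt(27629) ≈ 166.22*I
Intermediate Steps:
q = -8520 (q = 60*(-142) = -8520)
sqrt(-19109 + q) = sqrt(-19109 - 8520) = sqrt(-27629) = I*sqrt(27629)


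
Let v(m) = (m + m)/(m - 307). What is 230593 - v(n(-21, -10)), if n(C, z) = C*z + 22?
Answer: 17294939/75 ≈ 2.3060e+5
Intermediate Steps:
n(C, z) = 22 + C*z
v(m) = 2*m/(-307 + m) (v(m) = (2*m)/(-307 + m) = 2*m/(-307 + m))
230593 - v(n(-21, -10)) = 230593 - 2*(22 - 21*(-10))/(-307 + (22 - 21*(-10))) = 230593 - 2*(22 + 210)/(-307 + (22 + 210)) = 230593 - 2*232/(-307 + 232) = 230593 - 2*232/(-75) = 230593 - 2*232*(-1)/75 = 230593 - 1*(-464/75) = 230593 + 464/75 = 17294939/75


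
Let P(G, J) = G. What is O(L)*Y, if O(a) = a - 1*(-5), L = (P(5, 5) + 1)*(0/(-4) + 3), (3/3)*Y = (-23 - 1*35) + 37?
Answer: -483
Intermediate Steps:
Y = -21 (Y = (-23 - 1*35) + 37 = (-23 - 35) + 37 = -58 + 37 = -21)
L = 18 (L = (5 + 1)*(0/(-4) + 3) = 6*(0*(-¼) + 3) = 6*(0 + 3) = 6*3 = 18)
O(a) = 5 + a (O(a) = a + 5 = 5 + a)
O(L)*Y = (5 + 18)*(-21) = 23*(-21) = -483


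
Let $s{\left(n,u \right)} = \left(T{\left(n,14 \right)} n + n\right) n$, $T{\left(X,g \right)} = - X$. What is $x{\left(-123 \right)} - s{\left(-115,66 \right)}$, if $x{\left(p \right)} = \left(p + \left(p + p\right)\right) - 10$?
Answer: $-1534479$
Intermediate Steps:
$x{\left(p \right)} = -10 + 3 p$ ($x{\left(p \right)} = \left(p + 2 p\right) - 10 = 3 p - 10 = -10 + 3 p$)
$s{\left(n,u \right)} = n \left(n - n^{2}\right)$ ($s{\left(n,u \right)} = \left(- n n + n\right) n = \left(- n^{2} + n\right) n = \left(n - n^{2}\right) n = n \left(n - n^{2}\right)$)
$x{\left(-123 \right)} - s{\left(-115,66 \right)} = \left(-10 + 3 \left(-123\right)\right) - \left(-115\right)^{2} \left(1 - -115\right) = \left(-10 - 369\right) - 13225 \left(1 + 115\right) = -379 - 13225 \cdot 116 = -379 - 1534100 = -1534479$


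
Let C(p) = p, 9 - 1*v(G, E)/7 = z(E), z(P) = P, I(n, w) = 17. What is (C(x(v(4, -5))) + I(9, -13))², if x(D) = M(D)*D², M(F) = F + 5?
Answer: 978574014441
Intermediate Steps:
M(F) = 5 + F
v(G, E) = 63 - 7*E
x(D) = D²*(5 + D) (x(D) = (5 + D)*D² = D²*(5 + D))
(C(x(v(4, -5))) + I(9, -13))² = ((63 - 7*(-5))²*(5 + (63 - 7*(-5))) + 17)² = ((63 + 35)²*(5 + (63 + 35)) + 17)² = (98²*(5 + 98) + 17)² = (9604*103 + 17)² = (989212 + 17)² = 989229² = 978574014441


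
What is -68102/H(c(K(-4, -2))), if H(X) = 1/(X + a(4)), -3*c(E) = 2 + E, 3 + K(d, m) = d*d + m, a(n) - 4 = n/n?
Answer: -136204/3 ≈ -45401.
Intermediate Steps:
a(n) = 5 (a(n) = 4 + n/n = 4 + 1 = 5)
K(d, m) = -3 + m + d**2 (K(d, m) = -3 + (d*d + m) = -3 + (d**2 + m) = -3 + (m + d**2) = -3 + m + d**2)
c(E) = -2/3 - E/3 (c(E) = -(2 + E)/3 = -2/3 - E/3)
H(X) = 1/(5 + X) (H(X) = 1/(X + 5) = 1/(5 + X))
-68102/H(c(K(-4, -2))) = -(885326/3 - 68102*(-3 - 2 + (-4)**2)/3) = -(885326/3 - 68102*(-3 - 2 + 16)/3) = -(885326/3 - 749122/3) = -68102/(1/(5 + (-2/3 - 11/3))) = -68102/(1/(5 - 13/3)) = -68102/(1/(2/3)) = -68102/3/2 = -68102*2/3 = -136204/3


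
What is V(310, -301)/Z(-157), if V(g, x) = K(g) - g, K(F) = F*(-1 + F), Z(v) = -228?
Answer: -23870/57 ≈ -418.77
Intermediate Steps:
V(g, x) = -g + g*(-1 + g) (V(g, x) = g*(-1 + g) - g = -g + g*(-1 + g))
V(310, -301)/Z(-157) = (310*(-2 + 310))/(-228) = (310*308)*(-1/228) = 95480*(-1/228) = -23870/57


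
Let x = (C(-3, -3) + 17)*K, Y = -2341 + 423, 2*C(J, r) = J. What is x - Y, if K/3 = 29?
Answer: 6533/2 ≈ 3266.5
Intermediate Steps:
C(J, r) = J/2
Y = -1918
K = 87 (K = 3*29 = 87)
x = 2697/2 (x = ((½)*(-3) + 17)*87 = (-3/2 + 17)*87 = (31/2)*87 = 2697/2 ≈ 1348.5)
x - Y = 2697/2 - 1*(-1918) = 2697/2 + 1918 = 6533/2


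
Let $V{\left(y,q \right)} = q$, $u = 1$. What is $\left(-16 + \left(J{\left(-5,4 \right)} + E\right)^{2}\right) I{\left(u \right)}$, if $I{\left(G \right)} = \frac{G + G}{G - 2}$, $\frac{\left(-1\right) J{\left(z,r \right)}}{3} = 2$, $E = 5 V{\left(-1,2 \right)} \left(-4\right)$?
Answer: $-4200$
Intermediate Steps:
$E = -40$ ($E = 5 \cdot 2 \left(-4\right) = 10 \left(-4\right) = -40$)
$J{\left(z,r \right)} = -6$ ($J{\left(z,r \right)} = \left(-3\right) 2 = -6$)
$I{\left(G \right)} = \frac{2 G}{-2 + G}$
$\left(-16 + \left(J{\left(-5,4 \right)} + E\right)^{2}\right) I{\left(u \right)} = \left(-16 + \left(-6 - 40\right)^{2}\right) 2 \cdot 1 \frac{1}{-2 + 1} = \left(-16 + \left(-46\right)^{2}\right) 2 \cdot 1 \frac{1}{-1} = \left(-16 + 2116\right) 2 \cdot 1 \left(-1\right) = 2100 \left(-2\right) = -4200$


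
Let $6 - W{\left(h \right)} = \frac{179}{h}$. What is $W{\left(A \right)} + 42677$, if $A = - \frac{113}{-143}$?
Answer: $\frac{4797582}{113} \approx 42457.0$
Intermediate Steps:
$A = \frac{113}{143}$ ($A = \left(-113\right) \left(- \frac{1}{143}\right) = \frac{113}{143} \approx 0.79021$)
$W{\left(h \right)} = 6 - \frac{179}{h}$
$W{\left(A \right)} + 42677 = \left(6 - \frac{179}{\frac{113}{143}}\right) + 42677 = \left(6 - \frac{25597}{113}\right) + 42677 = - \frac{24919}{113} + 42677 = \frac{4797582}{113}$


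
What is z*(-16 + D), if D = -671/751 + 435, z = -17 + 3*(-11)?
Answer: -15699900/751 ≈ -20905.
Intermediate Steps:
z = -50 (z = -17 - 33 = -50)
D = 326014/751 (D = -671*1/751 + 435 = -671/751 + 435 = 326014/751 ≈ 434.11)
z*(-16 + D) = -50*(-16 + 326014/751) = -50*313998/751 = -15699900/751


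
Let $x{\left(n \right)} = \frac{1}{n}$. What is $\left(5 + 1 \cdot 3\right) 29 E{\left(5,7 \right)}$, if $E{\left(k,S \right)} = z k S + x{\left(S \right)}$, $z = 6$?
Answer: $\frac{341272}{7} \approx 48753.0$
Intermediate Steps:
$E{\left(k,S \right)} = \frac{1}{S} + 6 S k$ ($E{\left(k,S \right)} = 6 k S + \frac{1}{S} = 6 S k + \frac{1}{S} = \frac{1}{S} + 6 S k$)
$\left(5 + 1 \cdot 3\right) 29 E{\left(5,7 \right)} = \left(5 + 1 \cdot 3\right) 29 \left(\frac{1}{7} + 6 \cdot 7 \cdot 5\right) = \left(5 + 3\right) 29 \left(\frac{1}{7} + 210\right) = 8 \cdot 29 \cdot \frac{1471}{7} = 232 \cdot \frac{1471}{7} = \frac{341272}{7}$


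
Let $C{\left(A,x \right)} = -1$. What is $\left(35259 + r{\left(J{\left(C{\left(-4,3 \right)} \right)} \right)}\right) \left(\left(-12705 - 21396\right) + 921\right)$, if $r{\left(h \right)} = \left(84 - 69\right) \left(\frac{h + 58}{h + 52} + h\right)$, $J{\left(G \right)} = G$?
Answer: $- \frac{19889186940}{17} \approx -1.17 \cdot 10^{9}$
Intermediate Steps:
$r{\left(h \right)} = 15 h + \frac{15 \left(58 + h\right)}{52 + h}$ ($r{\left(h \right)} = 15 \left(\frac{58 + h}{52 + h} + h\right) = 15 \left(h + \frac{58 + h}{52 + h}\right) = 15 h + \frac{15 \left(58 + h\right)}{52 + h}$)
$\left(35259 + r{\left(J{\left(C{\left(-4,3 \right)} \right)} \right)}\right) \left(\left(-12705 - 21396\right) + 921\right) = \left(35259 + \frac{15 \left(58 + \left(-1\right)^{2} + 53 \left(-1\right)\right)}{52 - 1}\right) \left(\left(-12705 - 21396\right) + 921\right) = \left(35259 + \frac{15 \left(58 + 1 - 53\right)}{51}\right) \left(\left(-12705 - 21396\right) + 921\right) = \left(35259 + 15 \cdot \frac{1}{51} \cdot 6\right) \left(-34101 + 921\right) = \left(35259 + \frac{30}{17}\right) \left(-33180\right) = \frac{599433}{17} \left(-33180\right) = - \frac{19889186940}{17}$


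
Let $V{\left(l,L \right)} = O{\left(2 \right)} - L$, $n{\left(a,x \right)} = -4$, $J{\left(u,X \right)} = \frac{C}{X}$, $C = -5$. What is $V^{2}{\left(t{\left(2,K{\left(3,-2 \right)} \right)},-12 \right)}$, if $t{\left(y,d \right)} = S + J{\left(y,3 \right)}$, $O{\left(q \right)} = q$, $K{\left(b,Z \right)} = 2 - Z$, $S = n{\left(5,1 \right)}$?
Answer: $196$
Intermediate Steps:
$J{\left(u,X \right)} = - \frac{5}{X}$
$S = -4$
$t{\left(y,d \right)} = - \frac{17}{3}$ ($t{\left(y,d \right)} = -4 - \frac{5}{3} = - \frac{17}{3}$)
$V{\left(l,L \right)} = 2 - L$
$V^{2}{\left(t{\left(2,K{\left(3,-2 \right)} \right)},-12 \right)} = \left(2 - -12\right)^{2} = \left(2 + 12\right)^{2} = 14^{2} = 196$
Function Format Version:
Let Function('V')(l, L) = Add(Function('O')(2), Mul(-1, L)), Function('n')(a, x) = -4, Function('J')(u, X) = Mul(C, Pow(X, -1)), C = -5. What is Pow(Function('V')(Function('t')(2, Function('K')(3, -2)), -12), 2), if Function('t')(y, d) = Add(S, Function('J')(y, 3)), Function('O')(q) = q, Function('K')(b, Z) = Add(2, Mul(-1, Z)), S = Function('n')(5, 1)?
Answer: 196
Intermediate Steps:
Function('J')(u, X) = Mul(-5, Pow(X, -1))
S = -4
Function('t')(y, d) = Rational(-17, 3) (Function('t')(y, d) = Add(-4, Mul(-5, Pow(3, -1))) = Add(-4, Mul(-5, Rational(1, 3))) = Add(-4, Rational(-5, 3)) = Rational(-17, 3))
Function('V')(l, L) = Add(2, Mul(-1, L))
Pow(Function('V')(Function('t')(2, Function('K')(3, -2)), -12), 2) = Pow(Add(2, Mul(-1, -12)), 2) = Pow(Add(2, 12), 2) = Pow(14, 2) = 196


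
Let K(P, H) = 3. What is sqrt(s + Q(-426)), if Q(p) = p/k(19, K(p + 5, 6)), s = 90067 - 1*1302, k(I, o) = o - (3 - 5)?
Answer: sqrt(2216995)/5 ≈ 297.79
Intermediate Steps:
k(I, o) = 2 + o (k(I, o) = o - 1*(-2) = o + 2 = 2 + o)
s = 88765 (s = 90067 - 1302 = 88765)
Q(p) = p/5 (Q(p) = p/(2 + 3) = p/5)
sqrt(s + Q(-426)) = sqrt(88765 + (1/5)*(-426)) = sqrt(88765 - 426/5) = sqrt(443399/5) = sqrt(2216995)/5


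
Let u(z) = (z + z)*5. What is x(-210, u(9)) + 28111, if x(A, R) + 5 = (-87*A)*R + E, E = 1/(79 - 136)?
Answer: 95327141/57 ≈ 1.6724e+6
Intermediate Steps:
E = -1/57 (E = 1/(-57) = -1/57 ≈ -0.017544)
u(z) = 10*z (u(z) = (2*z)*5 = 10*z)
x(A, R) = -286/57 - 87*A*R (x(A, R) = -5 + ((-87*A)*R - 1/57) = -5 + (-87*A*R - 1/57) = -5 + (-1/57 - 87*A*R) = -286/57 - 87*A*R)
x(-210, u(9)) + 28111 = (-286/57 - 87*(-210)*10*9) + 28111 = (-286/57 - 87*(-210)*90) + 28111 = (-286/57 + 1644300) + 28111 = 93724814/57 + 28111 = 95327141/57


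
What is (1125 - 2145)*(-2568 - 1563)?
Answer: 4213620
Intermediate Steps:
(1125 - 2145)*(-2568 - 1563) = -1020*(-4131) = 4213620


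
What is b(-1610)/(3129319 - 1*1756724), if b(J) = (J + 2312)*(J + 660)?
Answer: -133380/274519 ≈ -0.48587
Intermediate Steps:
b(J) = (660 + J)*(2312 + J) (b(J) = (2312 + J)*(660 + J) = (660 + J)*(2312 + J))
b(-1610)/(3129319 - 1*1756724) = (1525920 + (-1610)**2 + 2972*(-1610))/(3129319 - 1*1756724) = (1525920 + 2592100 - 4784920)/(3129319 - 1756724) = -666900/1372595 = -666900*1/1372595 = -133380/274519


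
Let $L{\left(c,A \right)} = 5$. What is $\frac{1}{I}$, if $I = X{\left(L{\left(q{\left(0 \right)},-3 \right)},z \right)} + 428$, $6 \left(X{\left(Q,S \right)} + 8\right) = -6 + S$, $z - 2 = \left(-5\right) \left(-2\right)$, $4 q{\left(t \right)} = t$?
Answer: $\frac{1}{421} \approx 0.0023753$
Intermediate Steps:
$q{\left(t \right)} = \frac{t}{4}$
$z = 12$ ($z = 2 - -10 = 2 + 10 = 12$)
$X{\left(Q,S \right)} = -9 + \frac{S}{6}$ ($X{\left(Q,S \right)} = -8 + \frac{-6 + S}{6} = -8 + \left(-1 + \frac{S}{6}\right) = -9 + \frac{S}{6}$)
$I = 421$ ($I = \left(-9 + \frac{1}{6} \cdot 12\right) + 428 = \left(-9 + 2\right) + 428 = -7 + 428 = 421$)
$\frac{1}{I} = \frac{1}{421}$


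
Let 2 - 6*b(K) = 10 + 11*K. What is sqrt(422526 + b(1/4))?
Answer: sqrt(60843486)/12 ≈ 650.02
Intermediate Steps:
b(K) = -4/3 - 11*K/6 (b(K) = 1/3 - (10 + 11*K)/6 = 1/3 + (-5/3 - 11*K/6) = -4/3 - 11*K/6)
sqrt(422526 + b(1/4)) = sqrt(422526 + (-4/3 - 11/6/4)) = sqrt(422526 + (-4/3 - 11/6*1/4)) = sqrt(422526 + (-4/3 - 11/24)) = sqrt(422526 - 43/24) = sqrt(10140581/24) = sqrt(60843486)/12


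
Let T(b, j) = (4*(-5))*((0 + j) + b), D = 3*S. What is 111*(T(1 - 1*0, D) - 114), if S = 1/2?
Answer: -18204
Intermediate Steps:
S = ½ ≈ 0.50000
D = 3/2 (D = 3*(½) = 3/2 ≈ 1.5000)
T(b, j) = -20*b - 20*j (T(b, j) = -20*(j + b) = -20*(b + j) = -20*b - 20*j)
111*(T(1 - 1*0, D) - 114) = 111*((-20*(1 - 1*0) - 20*3/2) - 114) = 111*((-20*(1 + 0) - 30) - 114) = 111*((-20*1 - 30) - 114) = 111*((-20 - 30) - 114) = 111*(-50 - 114) = 111*(-164) = -18204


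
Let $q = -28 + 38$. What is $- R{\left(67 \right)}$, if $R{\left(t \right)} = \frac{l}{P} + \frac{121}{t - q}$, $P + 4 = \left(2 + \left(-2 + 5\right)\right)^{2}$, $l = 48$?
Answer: $- \frac{1759}{399} \approx -4.4085$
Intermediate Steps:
$q = 10$
$P = 21$ ($P = -4 + \left(2 + \left(-2 + 5\right)\right)^{2} = -4 + \left(2 + 3\right)^{2} = -4 + 5^{2} = -4 + 25 = 21$)
$R{\left(t \right)} = \frac{16}{7} + \frac{121}{-10 + t}$ ($R{\left(t \right)} = \frac{48}{21} + \frac{121}{t - 10} = 48 \cdot \frac{1}{21} + \frac{121}{t - 10} = \frac{16}{7} + \frac{121}{-10 + t}$)
$- R{\left(67 \right)} = - \frac{687 + 16 \cdot 67}{7 \left(-10 + 67\right)} = - \frac{687 + 1072}{7 \cdot 57} = - \frac{1759}{7 \cdot 57} = \left(-1\right) \frac{1759}{399} = - \frac{1759}{399}$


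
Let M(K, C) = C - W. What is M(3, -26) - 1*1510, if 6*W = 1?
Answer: -9217/6 ≈ -1536.2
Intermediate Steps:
W = ⅙ (W = (⅙)*1 = ⅙ ≈ 0.16667)
M(K, C) = -⅙ + C (M(K, C) = C - 1*⅙ = C - ⅙ = -⅙ + C)
M(3, -26) - 1*1510 = (-⅙ - 26) - 1*1510 = -157/6 - 1510 = -9217/6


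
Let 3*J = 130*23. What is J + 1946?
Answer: 8828/3 ≈ 2942.7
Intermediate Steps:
J = 2990/3 (J = (130*23)/3 = (1/3)*2990 = 2990/3 ≈ 996.67)
J + 1946 = 2990/3 + 1946 = 8828/3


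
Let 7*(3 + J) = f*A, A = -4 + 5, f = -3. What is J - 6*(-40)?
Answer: 1656/7 ≈ 236.57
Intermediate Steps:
A = 1
J = -24/7 (J = -3 + (-3*1)/7 = -3 + (⅐)*(-3) = -3 - 3/7 = -24/7 ≈ -3.4286)
J - 6*(-40) = -24/7 - 6*(-40) = -24/7 + 240 = 1656/7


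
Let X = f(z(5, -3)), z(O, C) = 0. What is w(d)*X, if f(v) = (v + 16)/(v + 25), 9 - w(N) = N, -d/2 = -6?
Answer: -48/25 ≈ -1.9200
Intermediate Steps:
d = 12 (d = -2*(-6) = 12)
w(N) = 9 - N
f(v) = (16 + v)/(25 + v)
X = 16/25 (X = (16 + 0)/(25 + 0) = 16/25 ≈ 0.64000)
w(d)*X = (9 - 1*12)*(16/25) = (9 - 12)*(16/25) = -3*16/25 = -48/25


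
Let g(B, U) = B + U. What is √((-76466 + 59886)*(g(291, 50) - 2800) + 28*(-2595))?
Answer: 2*√10174390 ≈ 6379.5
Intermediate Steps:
√((-76466 + 59886)*(g(291, 50) - 2800) + 28*(-2595)) = √((-76466 + 59886)*((291 + 50) - 2800) + 28*(-2595)) = √(-16580*(341 - 2800) - 72660) = √(-16580*(-2459) - 72660) = √(40770220 - 72660) = √40697560 = 2*√10174390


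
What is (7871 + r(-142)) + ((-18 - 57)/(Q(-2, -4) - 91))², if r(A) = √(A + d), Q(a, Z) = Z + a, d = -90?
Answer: 74063864/9409 + 2*I*√58 ≈ 7871.6 + 15.232*I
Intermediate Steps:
r(A) = √(-90 + A) (r(A) = √(A - 90) = √(-90 + A))
(7871 + r(-142)) + ((-18 - 57)/(Q(-2, -4) - 91))² = (7871 + √(-90 - 142)) + ((-18 - 57)/((-4 - 2) - 91))² = (7871 + √(-232)) + (-75/(-6 - 91))² = (7871 + 2*I*√58) + (-75/(-97))² = (7871 + 2*I*√58) + (-75*(-1/97))² = (7871 + 2*I*√58) + (75/97)² = (7871 + 2*I*√58) + 5625/9409 = 74063864/9409 + 2*I*√58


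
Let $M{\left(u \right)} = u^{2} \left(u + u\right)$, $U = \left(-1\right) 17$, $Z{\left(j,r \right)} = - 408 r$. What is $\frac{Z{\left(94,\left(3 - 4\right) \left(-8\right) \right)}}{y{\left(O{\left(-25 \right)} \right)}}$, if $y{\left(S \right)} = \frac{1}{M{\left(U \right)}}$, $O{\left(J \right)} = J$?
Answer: $32072064$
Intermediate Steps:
$U = -17$
$M{\left(u \right)} = 2 u^{3}$ ($M{\left(u \right)} = u^{2} \cdot 2 u = 2 u^{3}$)
$y{\left(S \right)} = - \frac{1}{9826}$ ($y{\left(S \right)} = \frac{1}{2 \left(-17\right)^{3}} = \frac{1}{2 \left(-4913\right)} = \frac{1}{-9826} = - \frac{1}{9826}$)
$\frac{Z{\left(94,\left(3 - 4\right) \left(-8\right) \right)}}{y{\left(O{\left(-25 \right)} \right)}} = \frac{\left(-408\right) \left(3 - 4\right) \left(-8\right)}{- \frac{1}{9826}} = - 408 \left(\left(-1\right) \left(-8\right)\right) \left(-9826\right) = \left(-408\right) 8 \left(-9826\right) = \left(-3264\right) \left(-9826\right) = 32072064$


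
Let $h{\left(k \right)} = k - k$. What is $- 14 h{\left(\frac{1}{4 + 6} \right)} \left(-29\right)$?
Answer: $0$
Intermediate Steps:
$h{\left(k \right)} = 0$
$- 14 h{\left(\frac{1}{4 + 6} \right)} \left(-29\right) = \left(-14\right) 0 \left(-29\right) = 0 \left(-29\right) = 0$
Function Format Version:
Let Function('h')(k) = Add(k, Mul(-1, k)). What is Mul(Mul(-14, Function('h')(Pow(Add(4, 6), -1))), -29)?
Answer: 0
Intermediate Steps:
Function('h')(k) = 0
Mul(Mul(-14, Function('h')(Pow(Add(4, 6), -1))), -29) = Mul(Mul(-14, 0), -29) = Mul(0, -29) = 0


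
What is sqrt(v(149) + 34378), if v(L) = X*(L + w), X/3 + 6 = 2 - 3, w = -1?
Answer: sqrt(31270) ≈ 176.83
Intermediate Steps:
X = -21 (X = -18 + 3*(2 - 3) = -18 + 3*(-1) = -18 - 3 = -21)
v(L) = 21 - 21*L (v(L) = -21*(L - 1) = -21*(-1 + L) = 21 - 21*L)
sqrt(v(149) + 34378) = sqrt((21 - 21*149) + 34378) = sqrt((21 - 3129) + 34378) = sqrt(-3108 + 34378) = sqrt(31270)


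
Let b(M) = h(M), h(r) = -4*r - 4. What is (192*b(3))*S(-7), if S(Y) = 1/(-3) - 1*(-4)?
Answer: -11264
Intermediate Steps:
h(r) = -4 - 4*r
b(M) = -4 - 4*M
S(Y) = 11/3 (S(Y) = -1/3 + 4 = 11/3)
(192*b(3))*S(-7) = (192*(-4 - 4*3))*(11/3) = (192*(-4 - 12))*(11/3) = (192*(-16))*(11/3) = -3072*11/3 = -11264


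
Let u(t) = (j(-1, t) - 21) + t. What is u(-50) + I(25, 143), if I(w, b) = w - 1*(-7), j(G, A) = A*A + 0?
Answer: 2461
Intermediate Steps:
j(G, A) = A² (j(G, A) = A² + 0 = A²)
u(t) = -21 + t + t² (u(t) = (t² - 21) + t = (-21 + t²) + t = -21 + t + t²)
I(w, b) = 7 + w (I(w, b) = w + 7 = 7 + w)
u(-50) + I(25, 143) = (-21 - 50 + (-50)²) + (7 + 25) = (-21 - 50 + 2500) + 32 = 2429 + 32 = 2461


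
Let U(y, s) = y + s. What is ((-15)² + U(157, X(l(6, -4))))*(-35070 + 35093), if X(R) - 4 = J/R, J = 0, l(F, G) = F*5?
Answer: 8878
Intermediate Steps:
l(F, G) = 5*F
X(R) = 4 (X(R) = 4 + 0/R = 4 + 0 = 4)
U(y, s) = s + y
((-15)² + U(157, X(l(6, -4))))*(-35070 + 35093) = ((-15)² + (4 + 157))*(-35070 + 35093) = (225 + 161)*23 = 386*23 = 8878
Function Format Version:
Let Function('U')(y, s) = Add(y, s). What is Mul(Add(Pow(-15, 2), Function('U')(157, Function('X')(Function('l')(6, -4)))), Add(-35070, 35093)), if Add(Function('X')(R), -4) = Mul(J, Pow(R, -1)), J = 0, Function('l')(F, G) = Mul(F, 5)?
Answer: 8878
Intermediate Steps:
Function('l')(F, G) = Mul(5, F)
Function('X')(R) = 4 (Function('X')(R) = Add(4, Mul(0, Pow(R, -1))) = Add(4, 0) = 4)
Function('U')(y, s) = Add(s, y)
Mul(Add(Pow(-15, 2), Function('U')(157, Function('X')(Function('l')(6, -4)))), Add(-35070, 35093)) = Mul(Add(Pow(-15, 2), Add(4, 157)), Add(-35070, 35093)) = Mul(Add(225, 161), 23) = Mul(386, 23) = 8878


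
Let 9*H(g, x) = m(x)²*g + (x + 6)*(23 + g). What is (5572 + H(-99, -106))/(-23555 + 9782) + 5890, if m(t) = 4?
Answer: 730050566/123957 ≈ 5889.5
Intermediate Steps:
H(g, x) = 16*g/9 + (6 + x)*(23 + g)/9 (H(g, x) = (4²*g + (x + 6)*(23 + g))/9 = (16*g + (6 + x)*(23 + g))/9 = 16*g/9 + (6 + x)*(23 + g)/9)
(5572 + H(-99, -106))/(-23555 + 9782) + 5890 = (5572 + (46/3 + (22/9)*(-99) + (23/9)*(-106) + (⅑)*(-99)*(-106)))/(-23555 + 9782) + 5890 = (5572 + (46/3 - 242 - 2438/9 + 1166))/(-13773) + 5890 = (5572 + 6016/9)*(-1/13773) + 5890 = (56164/9)*(-1/13773) + 5890 = -56164/123957 + 5890 = 730050566/123957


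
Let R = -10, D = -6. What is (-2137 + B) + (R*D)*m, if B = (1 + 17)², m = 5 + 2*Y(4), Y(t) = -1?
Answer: -1633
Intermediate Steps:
m = 3 (m = 5 + 2*(-1) = 5 - 2 = 3)
B = 324 (B = 18² = 324)
(-2137 + B) + (R*D)*m = (-2137 + 324) - 10*(-6)*3 = -1813 + 60*3 = -1813 + 180 = -1633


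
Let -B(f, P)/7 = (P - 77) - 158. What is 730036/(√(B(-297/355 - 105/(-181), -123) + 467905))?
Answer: 730036*√470411/470411 ≈ 1064.4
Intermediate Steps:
B(f, P) = 1645 - 7*P (B(f, P) = -7*((P - 77) - 158) = -7*((-77 + P) - 158) = -7*(-235 + P) = 1645 - 7*P)
730036/(√(B(-297/355 - 105/(-181), -123) + 467905)) = 730036/(√((1645 - 7*(-123)) + 467905)) = 730036/(√((1645 + 861) + 467905)) = 730036/(√(2506 + 467905)) = 730036/(√470411) = 730036*(√470411/470411) = 730036*√470411/470411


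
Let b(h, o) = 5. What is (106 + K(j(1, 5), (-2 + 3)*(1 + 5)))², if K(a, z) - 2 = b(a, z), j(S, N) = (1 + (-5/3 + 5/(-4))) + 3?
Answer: 12769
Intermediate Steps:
j(S, N) = 13/12 (j(S, N) = (1 + (-5*⅓ + 5*(-¼))) + 3 = (1 + (-5/3 - 5/4)) + 3 = (1 - 35/12) + 3 = -23/12 + 3 = 13/12)
K(a, z) = 7 (K(a, z) = 2 + 5 = 7)
(106 + K(j(1, 5), (-2 + 3)*(1 + 5)))² = (106 + 7)² = 113² = 12769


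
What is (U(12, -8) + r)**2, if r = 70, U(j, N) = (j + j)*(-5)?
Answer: 2500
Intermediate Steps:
U(j, N) = -10*j (U(j, N) = (2*j)*(-5) = -10*j)
(U(12, -8) + r)**2 = (-10*12 + 70)**2 = (-120 + 70)**2 = (-50)**2 = 2500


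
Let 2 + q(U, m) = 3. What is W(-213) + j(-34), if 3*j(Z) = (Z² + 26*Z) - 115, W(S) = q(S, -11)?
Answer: 160/3 ≈ 53.333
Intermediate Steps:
q(U, m) = 1 (q(U, m) = -2 + 3 = 1)
W(S) = 1
j(Z) = -115/3 + Z²/3 + 26*Z/3 (j(Z) = ((Z² + 26*Z) - 115)/3 = (-115 + Z² + 26*Z)/3 = -115/3 + Z²/3 + 26*Z/3)
W(-213) + j(-34) = 1 + (-115/3 + (⅓)*(-34)² + (26/3)*(-34)) = 1 + (-115/3 + (⅓)*1156 - 884/3) = 1 + (-115/3 + 1156/3 - 884/3) = 1 + 157/3 = 160/3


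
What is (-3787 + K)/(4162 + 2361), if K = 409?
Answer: -3378/6523 ≈ -0.51786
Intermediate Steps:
(-3787 + K)/(4162 + 2361) = (-3787 + 409)/(4162 + 2361) = -3378/6523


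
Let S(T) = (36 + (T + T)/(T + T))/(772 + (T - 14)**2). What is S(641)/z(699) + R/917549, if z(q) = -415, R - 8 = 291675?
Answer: 47681069584632/149990739489335 ≈ 0.31789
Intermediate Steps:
R = 291683 (R = 8 + 291675 = 291683)
S(T) = 37/(772 + (-14 + T)**2) (S(T) = (36 + (2*T)/((2*T)))/(772 + (-14 + T)**2) = (36 + (2*T)*(1/(2*T)))/(772 + (-14 + T)**2) = (36 + 1)/(772 + (-14 + T)**2) = 37/(772 + (-14 + T)**2))
S(641)/z(699) + R/917549 = (37/(772 + (-14 + 641)**2))/(-415) + 291683/917549 = (37/(772 + 627**2))*(-1/415) + 291683*(1/917549) = (37/(772 + 393129))*(-1/415) + 291683/917549 = (37/393901)*(-1/415) + 291683/917549 = -37/163468915 + 291683/917549 = 47681069584632/149990739489335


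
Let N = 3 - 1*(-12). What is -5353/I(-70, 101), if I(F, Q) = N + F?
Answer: 5353/55 ≈ 97.327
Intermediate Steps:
N = 15 (N = 3 + 12 = 15)
I(F, Q) = 15 + F
-5353/I(-70, 101) = -5353/(15 - 70) = -5353/(-55) = -5353*(-1/55) = 5353/55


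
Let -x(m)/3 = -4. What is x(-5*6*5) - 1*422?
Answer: -410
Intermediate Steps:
x(m) = 12 (x(m) = -3*(-4) = 12)
x(-5*6*5) - 1*422 = 12 - 1*422 = 12 - 422 = -410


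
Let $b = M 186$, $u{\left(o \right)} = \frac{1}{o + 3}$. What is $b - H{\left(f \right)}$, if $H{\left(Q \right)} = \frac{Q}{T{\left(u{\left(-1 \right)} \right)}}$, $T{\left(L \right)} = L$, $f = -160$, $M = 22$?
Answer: $4412$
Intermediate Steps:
$u{\left(o \right)} = \frac{1}{3 + o}$
$H{\left(Q \right)} = 2 Q$ ($H{\left(Q \right)} = \frac{Q}{\frac{1}{3 - 1}} = \frac{Q}{\frac{1}{2}} = Q \frac{1}{\frac{1}{2}} = Q 2 = 2 Q$)
$b = 4092$ ($b = 22 \cdot 186 = 4092$)
$b - H{\left(f \right)} = 4092 - 2 \left(-160\right) = 4092 - -320 = 4092 + 320 = 4412$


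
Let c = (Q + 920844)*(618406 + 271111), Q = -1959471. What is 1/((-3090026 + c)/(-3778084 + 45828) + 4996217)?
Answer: 3732256/19571040338737 ≈ 1.9070e-7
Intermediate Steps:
c = -923876373159 (c = (-1959471 + 920844)*(618406 + 271111) = -1038627*889517 = -923876373159)
1/((-3090026 + c)/(-3778084 + 45828) + 4996217) = 1/((-3090026 - 923876373159)/(-3778084 + 45828) + 4996217) = 1/(-923879463185/(-3732256) + 4996217) = 1/(-923879463185*(-1/3732256) + 4996217) = 1/(923879463185/3732256 + 4996217) = 1/(19571040338737/3732256) = 3732256/19571040338737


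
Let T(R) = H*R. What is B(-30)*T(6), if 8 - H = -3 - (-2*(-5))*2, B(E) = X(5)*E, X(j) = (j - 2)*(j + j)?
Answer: -167400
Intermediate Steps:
X(j) = 2*j*(-2 + j) (X(j) = (-2 + j)*(2*j) = 2*j*(-2 + j))
B(E) = 30*E (B(E) = (2*5*(-2 + 5))*E = (2*5*3)*E = 30*E)
H = 31 (H = 8 - (-3 - (-2*(-5))*2) = 8 - (-3 - 10*2) = 8 - (-3 - 1*20) = 8 - (-3 - 20) = 8 - 1*(-23) = 8 + 23 = 31)
T(R) = 31*R
B(-30)*T(6) = (30*(-30))*(31*6) = -900*186 = -167400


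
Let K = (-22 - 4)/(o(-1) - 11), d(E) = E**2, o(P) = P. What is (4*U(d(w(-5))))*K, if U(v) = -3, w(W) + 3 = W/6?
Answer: -26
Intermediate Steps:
w(W) = -3 + W/6
K = 13/6 (K = (-22 - 4)/(-1 - 11) = -26/(-12) = -26*(-1/12) = 13/6 ≈ 2.1667)
(4*U(d(w(-5))))*K = (4*(-3))*(13/6) = -12*13/6 = -26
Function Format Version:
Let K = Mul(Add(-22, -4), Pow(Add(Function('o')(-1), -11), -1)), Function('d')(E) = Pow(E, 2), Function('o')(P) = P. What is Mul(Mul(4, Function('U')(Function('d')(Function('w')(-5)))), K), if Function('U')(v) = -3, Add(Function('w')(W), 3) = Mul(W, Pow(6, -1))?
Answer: -26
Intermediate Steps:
Function('w')(W) = Add(-3, Mul(Rational(1, 6), W)) (Function('w')(W) = Add(-3, Mul(W, Pow(6, -1))) = Add(-3, Mul(W, Rational(1, 6))) = Add(-3, Mul(Rational(1, 6), W)))
K = Rational(13, 6) (K = Mul(Add(-22, -4), Pow(Add(-1, -11), -1)) = Mul(-26, Pow(-12, -1)) = Mul(-26, Rational(-1, 12)) = Rational(13, 6) ≈ 2.1667)
Mul(Mul(4, Function('U')(Function('d')(Function('w')(-5)))), K) = Mul(Mul(4, -3), Rational(13, 6)) = Mul(-12, Rational(13, 6)) = -26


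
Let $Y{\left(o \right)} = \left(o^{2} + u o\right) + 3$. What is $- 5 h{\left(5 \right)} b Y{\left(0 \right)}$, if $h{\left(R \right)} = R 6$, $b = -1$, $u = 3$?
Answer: $450$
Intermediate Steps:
$Y{\left(o \right)} = 3 + o^{2} + 3 o$ ($Y{\left(o \right)} = \left(o^{2} + 3 o\right) + 3 = 3 + o^{2} + 3 o$)
$h{\left(R \right)} = 6 R$
$- 5 h{\left(5 \right)} b Y{\left(0 \right)} = - 5 \cdot 6 \cdot 5 \left(-1\right) \left(3 + 0^{2} + 3 \cdot 0\right) = - 5 \cdot 30 \left(-1\right) \left(3 + 0 + 0\right) = - 5 \left(\left(-30\right) 3\right) = \left(-5\right) \left(-90\right) = 450$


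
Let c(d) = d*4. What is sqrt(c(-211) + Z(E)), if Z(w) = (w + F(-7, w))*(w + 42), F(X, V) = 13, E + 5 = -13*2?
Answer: I*sqrt(1042) ≈ 32.28*I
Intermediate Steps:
c(d) = 4*d
E = -31 (E = -5 - 13*2 = -5 - 26 = -31)
Z(w) = (13 + w)*(42 + w) (Z(w) = (w + 13)*(w + 42) = (13 + w)*(42 + w))
sqrt(c(-211) + Z(E)) = sqrt(4*(-211) + (546 + (-31)**2 + 55*(-31))) = sqrt(-844 + (546 + 961 - 1705)) = sqrt(-844 - 198) = sqrt(-1042) = I*sqrt(1042)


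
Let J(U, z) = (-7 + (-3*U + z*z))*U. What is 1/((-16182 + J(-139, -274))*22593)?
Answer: -1/237423872448 ≈ -4.2119e-12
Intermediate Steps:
J(U, z) = U*(-7 + z² - 3*U) (J(U, z) = (-7 + (-3*U + z²))*U = (-7 + (z² - 3*U))*U = (-7 + z² - 3*U)*U = U*(-7 + z² - 3*U))
1/((-16182 + J(-139, -274))*22593) = 1/(-16182 - 139*(-7 + (-274)² - 3*(-139))*22593) = (1/22593)/(-16182 - 139*(-7 + 75076 + 417)) = (1/22593)/(-16182 - 139*75486) = (1/22593)/(-16182 - 10492554) = (1/22593)/(-10508736) = -1/10508736*1/22593 = -1/237423872448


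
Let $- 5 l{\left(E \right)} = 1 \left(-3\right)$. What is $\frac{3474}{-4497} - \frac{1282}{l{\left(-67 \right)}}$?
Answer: $- \frac{9612064}{4497} \approx -2137.4$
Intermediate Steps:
$l{\left(E \right)} = \frac{3}{5}$ ($l{\left(E \right)} = - \frac{1 \left(-3\right)}{5} = \left(- \frac{1}{5}\right) \left(-3\right) = \frac{3}{5}$)
$\frac{3474}{-4497} - \frac{1282}{l{\left(-67 \right)}} = \frac{3474}{-4497} - \frac{1282}{\frac{3}{5}} = 3474 \left(- \frac{1}{4497}\right) - \frac{6410}{3} = - \frac{1158}{1499} - \frac{6410}{3} = - \frac{9612064}{4497}$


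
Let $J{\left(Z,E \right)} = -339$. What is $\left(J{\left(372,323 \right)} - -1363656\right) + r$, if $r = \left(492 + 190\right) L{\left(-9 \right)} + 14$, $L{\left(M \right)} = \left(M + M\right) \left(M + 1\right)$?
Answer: $1461539$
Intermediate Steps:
$L{\left(M \right)} = 2 M \left(1 + M\right)$
$r = 98222$ ($r = \left(492 + 190\right) 2 \left(-9\right) \left(1 - 9\right) + 14 = 682 \cdot 2 \left(-9\right) \left(-8\right) + 14 = 682 \cdot 144 + 14 = 98208 + 14 = 98222$)
$\left(J{\left(372,323 \right)} - -1363656\right) + r = \left(-339 - -1363656\right) + 98222 = \left(-339 + 1363656\right) + 98222 = 1363317 + 98222 = 1461539$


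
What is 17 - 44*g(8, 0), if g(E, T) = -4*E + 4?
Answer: 1249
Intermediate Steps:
g(E, T) = 4 - 4*E
17 - 44*g(8, 0) = 17 - 44*(4 - 4*8) = 17 - 44*(4 - 32) = 17 - 44*(-28) = 17 + 1232 = 1249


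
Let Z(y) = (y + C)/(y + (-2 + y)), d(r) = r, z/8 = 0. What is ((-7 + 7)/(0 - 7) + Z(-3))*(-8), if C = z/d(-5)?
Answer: -3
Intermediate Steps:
z = 0 (z = 8*0 = 0)
C = 0 (C = 0/(-5) = 0*(-1/5) = 0)
Z(y) = y/(-2 + 2*y) (Z(y) = (y + 0)/(y + (-2 + y)) = y/(-2 + 2*y))
((-7 + 7)/(0 - 7) + Z(-3))*(-8) = ((-7 + 7)/(0 - 7) + (1/2)*(-3)/(-1 - 3))*(-8) = (0/(-7) + (1/2)*(-3)/(-4))*(-8) = (0*(-1/7) + (1/2)*(-3)*(-1/4))*(-8) = (0 + 3/8)*(-8) = (3/8)*(-8) = -3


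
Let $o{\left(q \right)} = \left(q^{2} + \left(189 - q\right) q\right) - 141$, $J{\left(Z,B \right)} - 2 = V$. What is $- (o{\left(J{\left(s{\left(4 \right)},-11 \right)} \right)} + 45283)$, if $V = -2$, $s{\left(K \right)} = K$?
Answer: $-45142$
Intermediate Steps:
$J{\left(Z,B \right)} = 0$ ($J{\left(Z,B \right)} = 2 - 2 = 0$)
$o{\left(q \right)} = -141 + q^{2} + q \left(189 - q\right)$ ($o{\left(q \right)} = \left(q^{2} + q \left(189 - q\right)\right) - 141 = -141 + q^{2} + q \left(189 - q\right)$)
$- (o{\left(J{\left(s{\left(4 \right)},-11 \right)} \right)} + 45283) = - (\left(-141 + 189 \cdot 0\right) + 45283) = - (\left(-141 + 0\right) + 45283) = - (-141 + 45283) = \left(-1\right) 45142 = -45142$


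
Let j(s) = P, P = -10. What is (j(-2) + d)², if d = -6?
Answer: 256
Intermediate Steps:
j(s) = -10
(j(-2) + d)² = (-10 - 6)² = (-16)² = 256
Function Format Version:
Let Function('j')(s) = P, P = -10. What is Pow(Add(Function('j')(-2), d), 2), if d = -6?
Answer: 256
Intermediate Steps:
Function('j')(s) = -10
Pow(Add(Function('j')(-2), d), 2) = Pow(Add(-10, -6), 2) = Pow(-16, 2) = 256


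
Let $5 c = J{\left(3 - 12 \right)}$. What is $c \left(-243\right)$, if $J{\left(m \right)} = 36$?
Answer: $- \frac{8748}{5} \approx -1749.6$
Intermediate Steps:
$c = \frac{36}{5}$ ($c = \frac{1}{5} \cdot 36 = \frac{36}{5} \approx 7.2$)
$c \left(-243\right) = \frac{36}{5} \left(-243\right) = - \frac{8748}{5}$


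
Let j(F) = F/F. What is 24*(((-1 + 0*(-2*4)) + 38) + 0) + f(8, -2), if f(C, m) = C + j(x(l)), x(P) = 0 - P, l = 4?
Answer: 897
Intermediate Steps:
x(P) = -P
j(F) = 1
f(C, m) = 1 + C (f(C, m) = C + 1 = 1 + C)
24*(((-1 + 0*(-2*4)) + 38) + 0) + f(8, -2) = 24*(((-1 + 0*(-2*4)) + 38) + 0) + (1 + 8) = 24*(((-1 + 0*(-8)) + 38) + 0) + 9 = 24*(((-1 + 0) + 38) + 0) + 9 = 24*((-1 + 38) + 0) + 9 = 24*(37 + 0) + 9 = 24*37 + 9 = 888 + 9 = 897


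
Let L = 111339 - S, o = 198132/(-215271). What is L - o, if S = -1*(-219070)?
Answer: -7730387323/71757 ≈ -1.0773e+5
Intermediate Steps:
S = 219070
o = -66044/71757 (o = 198132*(-1/215271) = -66044/71757 ≈ -0.92038)
L = -107731 (L = 111339 - 1*219070 = 111339 - 219070 = -107731)
L - o = -107731 - 1*(-66044/71757) = -107731 + 66044/71757 = -7730387323/71757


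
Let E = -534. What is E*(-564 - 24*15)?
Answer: 493416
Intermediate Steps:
E*(-564 - 24*15) = -534*(-564 - 24*15) = -534*(-564 - 360) = -534*(-924) = 493416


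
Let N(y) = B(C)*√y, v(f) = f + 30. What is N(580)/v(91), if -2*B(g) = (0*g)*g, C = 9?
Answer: 0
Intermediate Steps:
v(f) = 30 + f
B(g) = 0 (B(g) = -0*g*g/2 = -0*g = -½*0 = 0)
N(y) = 0 (N(y) = 0*√y = 0)
N(580)/v(91) = 0/(30 + 91) = 0/121 = 0*(1/121) = 0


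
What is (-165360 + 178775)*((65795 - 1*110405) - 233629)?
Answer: -3732576185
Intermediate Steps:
(-165360 + 178775)*((65795 - 1*110405) - 233629) = 13415*((65795 - 110405) - 233629) = 13415*(-44610 - 233629) = 13415*(-278239) = -3732576185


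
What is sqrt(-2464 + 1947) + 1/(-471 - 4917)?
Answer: -1/5388 + I*sqrt(517) ≈ -0.0001856 + 22.738*I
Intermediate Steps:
sqrt(-2464 + 1947) + 1/(-471 - 4917) = sqrt(-517) + 1/(-5388) = I*sqrt(517) - 1/5388 = -1/5388 + I*sqrt(517)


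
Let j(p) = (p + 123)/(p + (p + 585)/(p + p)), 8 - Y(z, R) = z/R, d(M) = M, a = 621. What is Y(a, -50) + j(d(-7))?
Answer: 152249/8450 ≈ 18.018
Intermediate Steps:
Y(z, R) = 8 - z/R
j(p) = (123 + p)/(p + (585 + p)/(2*p)) (j(p) = (123 + p)/(p + (585 + p)/((2*p))) = (123 + p)/(p + (585 + p)*(1/(2*p))) = (123 + p)/(p + (585 + p)/(2*p)))
Y(a, -50) + j(d(-7)) = (8 - 1*621/(-50)) + 2*(-7)*(123 - 7)/(585 - 7 + 2*(-7)**2) = (8 - 1*621*(-1/50)) + 2*(-7)*116/(585 - 7 + 2*49) = (8 + 621/50) + 2*(-7)*116/(585 - 7 + 98) = 1021/50 + 2*(-7)*116/676 = 1021/50 + 2*(-7)*(1/676)*116 = 1021/50 - 406/169 = 152249/8450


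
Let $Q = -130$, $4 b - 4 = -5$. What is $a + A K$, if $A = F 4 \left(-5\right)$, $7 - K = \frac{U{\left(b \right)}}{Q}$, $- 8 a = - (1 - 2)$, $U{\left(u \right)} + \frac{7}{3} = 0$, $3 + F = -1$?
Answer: $\frac{174233}{312} \approx 558.44$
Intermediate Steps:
$F = -4$ ($F = -3 - 1 = -4$)
$b = - \frac{1}{4}$ ($b = 1 + \frac{1}{4} \left(-5\right) = 1 - \frac{5}{4} = - \frac{1}{4} \approx -0.25$)
$U{\left(u \right)} = - \frac{7}{3}$ ($U{\left(u \right)} = - \frac{7}{3} + 0 = - \frac{7}{3}$)
$a = - \frac{1}{8}$ ($a = - \frac{\left(-1\right) \left(1 - 2\right)}{8} = - \frac{\left(-1\right) \left(-1\right)}{8} = \left(- \frac{1}{8}\right) 1 = - \frac{1}{8} \approx -0.125$)
$K = \frac{2723}{390}$ ($K = 7 - - \frac{7}{3 \left(-130\right)} = 7 - \left(- \frac{7}{3}\right) \left(- \frac{1}{130}\right) = 7 - \frac{7}{390} = \frac{2723}{390} \approx 6.982$)
$A = 80$ ($A = \left(-4\right) 4 \left(-5\right) = \left(-16\right) \left(-5\right) = 80$)
$a + A K = - \frac{1}{8} + 80 \cdot \frac{2723}{390} = - \frac{1}{8} + \frac{21784}{39} = \frac{174233}{312}$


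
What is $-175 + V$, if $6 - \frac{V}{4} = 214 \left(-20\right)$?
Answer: $16969$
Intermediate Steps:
$V = 17144$ ($V = 24 - 4 \cdot 214 \left(-20\right) = 24 - -17120 = 24 + 17120 = 17144$)
$-175 + V = -175 + 17144 = 16969$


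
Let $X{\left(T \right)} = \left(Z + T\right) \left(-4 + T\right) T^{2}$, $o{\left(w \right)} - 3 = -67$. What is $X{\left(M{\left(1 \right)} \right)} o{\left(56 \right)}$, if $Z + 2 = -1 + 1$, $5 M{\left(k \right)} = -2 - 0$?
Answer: $- \frac{67584}{625} \approx -108.13$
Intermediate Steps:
$M{\left(k \right)} = - \frac{2}{5}$ ($M{\left(k \right)} = \frac{-2 - 0}{5} = \frac{-2 + 0}{5} = \frac{1}{5} \left(-2\right) = - \frac{2}{5}$)
$o{\left(w \right)} = -64$ ($o{\left(w \right)} = 3 - 67 = -64$)
$Z = -2$ ($Z = -2 + \left(-1 + 1\right) = -2 + 0 = -2$)
$X{\left(T \right)} = T^{2} \left(-4 + T\right) \left(-2 + T\right)$ ($X{\left(T \right)} = \left(-2 + T\right) \left(-4 + T\right) T^{2} = \left(-4 + T\right) \left(-2 + T\right) T^{2} = T^{2} \left(-4 + T\right) \left(-2 + T\right)$)
$X{\left(M{\left(1 \right)} \right)} o{\left(56 \right)} = \left(- \frac{2}{5}\right)^{2} \left(8 + \left(- \frac{2}{5}\right)^{2} - - \frac{12}{5}\right) \left(-64\right) = \frac{4 \left(8 + \frac{4}{25} + \frac{12}{5}\right)}{25} \left(-64\right) = \frac{4}{25} \cdot \frac{264}{25} \left(-64\right) = \frac{1056}{625} \left(-64\right) = - \frac{67584}{625}$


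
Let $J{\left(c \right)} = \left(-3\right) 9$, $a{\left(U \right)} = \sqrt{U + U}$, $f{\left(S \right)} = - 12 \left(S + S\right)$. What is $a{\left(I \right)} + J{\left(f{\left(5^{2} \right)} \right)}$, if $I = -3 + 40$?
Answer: $-27 + \sqrt{74} \approx -18.398$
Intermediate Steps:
$f{\left(S \right)} = - 24 S$ ($f{\left(S \right)} = - 12 \cdot 2 S = - 24 S$)
$I = 37$
$a{\left(U \right)} = \sqrt{2} \sqrt{U}$ ($a{\left(U \right)} = \sqrt{2 U} = \sqrt{2} \sqrt{U}$)
$J{\left(c \right)} = -27$
$a{\left(I \right)} + J{\left(f{\left(5^{2} \right)} \right)} = \sqrt{2} \sqrt{37} - 27 = \sqrt{74} - 27 = -27 + \sqrt{74}$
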